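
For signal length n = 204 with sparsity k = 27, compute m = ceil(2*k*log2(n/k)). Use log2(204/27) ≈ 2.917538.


log2(n/k) = log2(204/27) ≈ 2.917538.
2*k*log2(n/k) ≈ 2*27*2.917538 = 157.547052.
m = ceil(157.547052) = 158.

158


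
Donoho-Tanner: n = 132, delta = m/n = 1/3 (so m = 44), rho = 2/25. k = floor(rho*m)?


m = 1/3*132 = 44.
rho = 2/25.
rho*m = 2/25*44 = 3.52.
k = floor(3.52) = 3.

3


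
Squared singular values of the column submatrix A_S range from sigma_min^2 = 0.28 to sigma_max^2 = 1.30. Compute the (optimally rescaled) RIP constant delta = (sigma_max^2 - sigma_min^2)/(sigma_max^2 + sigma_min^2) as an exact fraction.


lambda_max - lambda_min = 1.30 - 0.28 = 1.02.
lambda_max + lambda_min = 1.30 + 0.28 = 1.58.
delta = 1.02/1.58 = 102/158 = 51/79.

51/79


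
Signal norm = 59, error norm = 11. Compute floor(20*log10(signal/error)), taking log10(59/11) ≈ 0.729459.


||x||/||e|| = 59/11.
log10(59/11) ≈ 0.729459.
20*log10(||x||/||e||) ≈ 20*0.729459 = 14.58918.
floor(14.58918) = 14.

14


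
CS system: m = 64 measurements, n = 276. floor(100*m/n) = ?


100*m/n = 100*64/276 ≈ 23.1884.
floor = 23.

23


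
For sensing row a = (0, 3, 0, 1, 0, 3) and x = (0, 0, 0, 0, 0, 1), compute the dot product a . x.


Non-zero terms: ['3*1']
Products: [3]
y = sum = 3.

3


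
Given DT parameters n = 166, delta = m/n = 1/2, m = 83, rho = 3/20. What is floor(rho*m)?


m = 1/2*166 = 83.
rho = 3/20.
rho*m = 3/20*83 = 12.45.
k = floor(12.45) = 12.

12


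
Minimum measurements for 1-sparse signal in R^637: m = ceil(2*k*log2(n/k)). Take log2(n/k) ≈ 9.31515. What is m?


log2(n/k) = log2(637/1) ≈ 9.31515.
2*k*log2(n/k) ≈ 2*1*9.31515 = 18.6303.
m = ceil(18.6303) = 19.

19


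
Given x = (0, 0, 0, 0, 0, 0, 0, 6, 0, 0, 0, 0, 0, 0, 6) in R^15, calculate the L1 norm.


Non-zero entries: [(7, 6), (14, 6)]
Absolute values: [6, 6]
||x||_1 = sum = 12.

12


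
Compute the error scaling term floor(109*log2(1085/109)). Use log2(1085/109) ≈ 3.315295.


log2(n/k) = log2(1085/109) ≈ 3.315295.
k*log2(n/k) ≈ 109*3.315295 = 361.367155.
floor(361.367155) = 361.

361


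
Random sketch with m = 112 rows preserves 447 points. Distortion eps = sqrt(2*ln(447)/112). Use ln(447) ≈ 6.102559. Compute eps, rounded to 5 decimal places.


ln(447) ≈ 6.102559.
2*ln(N)/m ≈ 2*6.102559/112 ≈ 0.10897427.
eps = sqrt(0.10897427) ≈ 0.3301125 ≈ 0.33011.

0.33011


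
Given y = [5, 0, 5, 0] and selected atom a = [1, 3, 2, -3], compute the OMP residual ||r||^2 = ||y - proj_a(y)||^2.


a^T a = 23.
a^T y = 15.
coeff = 15/23 = 15/23.
||r||^2 = 925/23.

925/23


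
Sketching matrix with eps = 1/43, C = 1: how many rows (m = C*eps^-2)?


1/eps = 43.
(1/eps)^2 = 1849.
m = 1*1849 = 1849.

1849


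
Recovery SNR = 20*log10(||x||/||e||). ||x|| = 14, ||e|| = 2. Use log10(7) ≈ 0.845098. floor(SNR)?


||x||/||e|| = 14/2 = 7.
log10(7) ≈ 0.845098.
20*log10(||x||/||e||) ≈ 20*0.845098 = 16.90196.
floor(16.90196) = 16.

16


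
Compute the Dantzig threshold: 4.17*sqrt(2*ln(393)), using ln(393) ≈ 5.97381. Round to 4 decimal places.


ln(393) ≈ 5.97381.
2*ln(n) ≈ 11.94762.
sqrt(2*ln(n)) ≈ sqrt(11.94762) ≈ 3.456533.
threshold ≈ 4.17*3.456533 = 14.41374261 ≈ 14.4137.

14.4137


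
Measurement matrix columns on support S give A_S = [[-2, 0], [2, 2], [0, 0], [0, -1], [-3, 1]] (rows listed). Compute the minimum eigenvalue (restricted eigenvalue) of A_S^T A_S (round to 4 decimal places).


A_S^T A_S = [[17, 1], [1, 6]].
trace = 23.
det = 101.
disc = trace^2 - 4*det = 529 - 4*101 = 125.
sqrt(125) ≈ 11.180340.
lam_min = (23 - sqrt(125))/2 ≈ (23 - 11.180340)/2 = 5.90983 ≈ 5.9098.

5.9098


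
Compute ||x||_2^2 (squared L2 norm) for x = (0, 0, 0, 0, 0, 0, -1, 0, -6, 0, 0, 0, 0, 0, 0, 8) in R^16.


Non-zero entries: [(6, -1), (8, -6), (15, 8)]
Squares: [1, 36, 64]
||x||_2^2 = sum = 101.

101


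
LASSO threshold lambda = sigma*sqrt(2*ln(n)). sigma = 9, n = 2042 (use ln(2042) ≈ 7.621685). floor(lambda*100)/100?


ln(2042) ≈ 7.621685.
2*ln(n) ≈ 15.24337.
sqrt(2*ln(n)) ≈ sqrt(15.24337) ≈ 3.904276.
lambda ≈ 9*3.904276 = 35.138484.
floor(lambda*100)/100 = 35.13.

35.13


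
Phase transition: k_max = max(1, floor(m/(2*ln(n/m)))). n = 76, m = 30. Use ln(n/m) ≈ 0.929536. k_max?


n/m = 76/30 = 38/15.
ln(n/m) ≈ 0.929536.
2*ln(n/m) ≈ 1.859072.
m/(2*ln(n/m)) ≈ 30/1.859072 ≈ 16.1371.
floor = 16.
k_max = max(1, 16) = 16.

16


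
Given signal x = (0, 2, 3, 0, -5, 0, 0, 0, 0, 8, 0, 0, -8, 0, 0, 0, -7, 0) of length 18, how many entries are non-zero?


Non-zero positions: [1, 2, 4, 9, 12, 16].
Sparsity = 6.

6


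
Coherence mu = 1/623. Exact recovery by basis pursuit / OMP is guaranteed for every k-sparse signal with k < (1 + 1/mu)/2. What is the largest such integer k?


1/mu = 623.
1 + 1/mu = 624.
(1 + 1/mu)/2 = 312 is an integer and the inequality is strict, so k_max = 312 - 1 = 311.

311


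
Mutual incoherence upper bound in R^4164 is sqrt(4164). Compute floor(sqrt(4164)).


64^2 = 4096 <= 4164 < 4225 = 65^2, so 64 <= sqrt(4164) < 65.
floor(sqrt(4164)) = 64.

64


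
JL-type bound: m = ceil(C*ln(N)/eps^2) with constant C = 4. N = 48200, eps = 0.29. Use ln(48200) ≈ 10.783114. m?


ln(48200) ≈ 10.783114.
eps^2 = 0.29^2 = 0.0841.
C*ln(N)/eps^2 ≈ 4*10.783114/0.0841 ≈ 512.8711.
m = ceil(512.8711) = 513.

513


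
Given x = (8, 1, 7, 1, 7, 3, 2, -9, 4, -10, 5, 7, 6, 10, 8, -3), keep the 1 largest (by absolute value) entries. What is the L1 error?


Sorted |x_i| descending: [10, 10, 9, 8, 8, 7, 7, 7, 6, 5, 4, 3, 3, 2, 1, 1]
Keep top 1: [10]
Tail entries: [10, 9, 8, 8, 7, 7, 7, 6, 5, 4, 3, 3, 2, 1, 1]
L1 error = sum of tail = 81.

81


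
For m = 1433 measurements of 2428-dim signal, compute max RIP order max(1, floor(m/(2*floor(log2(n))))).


floor(log2(2428)) = 11.
2*11 = 22.
m/(2*floor(log2(n))) = 1433/22 ≈ 65.1364.
floor = 65.
k = max(1, 65) = 65.

65


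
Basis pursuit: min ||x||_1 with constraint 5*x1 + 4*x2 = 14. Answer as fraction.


Axis intercepts:
  x1 = 14/5, x2 = 0: L1 = 14/5
  x1 = 0, x2 = 7/2: L1 = 7/2
x* = (14/5, 0)
||x*||_1 = 14/5.

14/5


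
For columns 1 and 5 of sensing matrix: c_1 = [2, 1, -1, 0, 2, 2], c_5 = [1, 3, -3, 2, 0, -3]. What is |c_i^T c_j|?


Inner product: 2*1 + 1*3 + -1*-3 + 0*2 + 2*0 + 2*-3
Products: [2, 3, 3, 0, 0, -6]
Sum = 2.
|dot| = 2.

2


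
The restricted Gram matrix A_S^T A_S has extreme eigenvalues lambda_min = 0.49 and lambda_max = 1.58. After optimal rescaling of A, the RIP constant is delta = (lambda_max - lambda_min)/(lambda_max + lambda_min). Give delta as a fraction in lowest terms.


lambda_max - lambda_min = 1.58 - 0.49 = 1.09.
lambda_max + lambda_min = 1.58 + 0.49 = 2.07.
delta = 1.09/2.07 = 109/207.

109/207


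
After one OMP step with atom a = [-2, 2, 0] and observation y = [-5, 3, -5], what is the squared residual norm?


a^T a = 8.
a^T y = 16.
coeff = 16/8 = 2.
||r||^2 = 27.

27


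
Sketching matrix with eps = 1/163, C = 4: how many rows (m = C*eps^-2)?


1/eps = 163.
(1/eps)^2 = 26569.
m = 4*26569 = 106276.

106276


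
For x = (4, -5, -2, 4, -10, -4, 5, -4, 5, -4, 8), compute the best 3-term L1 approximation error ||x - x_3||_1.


Sorted |x_i| descending: [10, 8, 5, 5, 5, 4, 4, 4, 4, 4, 2]
Keep top 3: [10, 8, 5]
Tail entries: [5, 5, 4, 4, 4, 4, 4, 2]
L1 error = sum of tail = 32.

32


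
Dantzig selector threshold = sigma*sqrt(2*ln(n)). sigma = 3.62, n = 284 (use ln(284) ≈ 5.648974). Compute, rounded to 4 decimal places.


ln(284) ≈ 5.648974.
2*ln(n) ≈ 11.297948.
sqrt(2*ln(n)) ≈ sqrt(11.297948) ≈ 3.361242.
threshold ≈ 3.62*3.361242 = 12.16769604 ≈ 12.1677.

12.1677


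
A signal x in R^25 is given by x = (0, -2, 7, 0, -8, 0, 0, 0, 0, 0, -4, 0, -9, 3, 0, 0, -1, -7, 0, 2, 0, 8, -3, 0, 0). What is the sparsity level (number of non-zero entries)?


Non-zero positions: [1, 2, 4, 10, 12, 13, 16, 17, 19, 21, 22].
Sparsity = 11.

11


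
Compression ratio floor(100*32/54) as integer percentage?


100*m/n = 100*32/54 ≈ 59.2593.
floor = 59.

59


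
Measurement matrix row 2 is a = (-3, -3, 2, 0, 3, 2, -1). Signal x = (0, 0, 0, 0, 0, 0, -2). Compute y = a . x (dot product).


Non-zero terms: ['-1*-2']
Products: [2]
y = sum = 2.

2


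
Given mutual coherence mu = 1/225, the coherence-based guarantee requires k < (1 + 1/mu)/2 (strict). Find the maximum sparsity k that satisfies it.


1/mu = 225.
1 + 1/mu = 226.
(1 + 1/mu)/2 = 113 is an integer and the inequality is strict, so k_max = 113 - 1 = 112.

112


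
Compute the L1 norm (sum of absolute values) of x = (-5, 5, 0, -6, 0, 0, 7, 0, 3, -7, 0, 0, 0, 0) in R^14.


Non-zero entries: [(0, -5), (1, 5), (3, -6), (6, 7), (8, 3), (9, -7)]
Absolute values: [5, 5, 6, 7, 3, 7]
||x||_1 = sum = 33.

33


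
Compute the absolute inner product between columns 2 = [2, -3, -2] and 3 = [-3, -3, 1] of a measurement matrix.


Inner product: 2*-3 + -3*-3 + -2*1
Products: [-6, 9, -2]
Sum = 1.
|dot| = 1.

1


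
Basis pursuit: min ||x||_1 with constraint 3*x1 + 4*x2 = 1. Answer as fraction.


Axis intercepts:
  x1 = 1/3, x2 = 0: L1 = 1/3
  x1 = 0, x2 = 1/4: L1 = 1/4
x* = (0, 1/4)
||x*||_1 = 1/4.

1/4


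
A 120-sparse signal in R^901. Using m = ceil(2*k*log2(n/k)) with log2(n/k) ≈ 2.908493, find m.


log2(n/k) = log2(901/120) ≈ 2.908493.
2*k*log2(n/k) ≈ 2*120*2.908493 = 698.03832.
m = ceil(698.03832) = 699.

699


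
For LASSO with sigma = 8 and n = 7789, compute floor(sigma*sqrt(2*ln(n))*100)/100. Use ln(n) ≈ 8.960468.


ln(7789) ≈ 8.960468.
2*ln(n) ≈ 17.920936.
sqrt(2*ln(n)) ≈ sqrt(17.920936) ≈ 4.233313.
lambda ≈ 8*4.233313 = 33.866504.
floor(lambda*100)/100 = 33.86.

33.86


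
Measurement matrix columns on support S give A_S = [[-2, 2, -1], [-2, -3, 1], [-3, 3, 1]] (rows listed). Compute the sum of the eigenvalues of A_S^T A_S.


Sum of eigenvalues of A_S^T A_S = trace(A_S^T A_S) = sum of squared column norms of A_S.
A_S^T A_S diagonal: [17, 22, 3].
trace = 17 + 22 + 3 = 42.

42


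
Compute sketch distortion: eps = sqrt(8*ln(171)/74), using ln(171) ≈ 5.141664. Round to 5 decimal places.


ln(171) ≈ 5.141664.
8*ln(N)/m ≈ 8*5.141664/74 ≈ 0.55585557.
eps = sqrt(0.55585557) ≈ 0.7455572 ≈ 0.74556.

0.74556


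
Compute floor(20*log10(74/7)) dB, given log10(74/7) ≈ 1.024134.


||x||/||e|| = 74/7.
log10(74/7) ≈ 1.024134.
20*log10(||x||/||e||) ≈ 20*1.024134 = 20.48268.
floor(20.48268) = 20.

20


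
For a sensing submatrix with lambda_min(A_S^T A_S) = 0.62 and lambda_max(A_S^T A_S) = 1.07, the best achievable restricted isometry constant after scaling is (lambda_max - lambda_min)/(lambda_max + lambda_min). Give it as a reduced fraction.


lambda_max - lambda_min = 1.07 - 0.62 = 0.45.
lambda_max + lambda_min = 1.07 + 0.62 = 1.69.
delta = 0.45/1.69 = 45/169.

45/169


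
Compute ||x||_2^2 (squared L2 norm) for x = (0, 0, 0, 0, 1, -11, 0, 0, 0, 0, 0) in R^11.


Non-zero entries: [(4, 1), (5, -11)]
Squares: [1, 121]
||x||_2^2 = sum = 122.

122


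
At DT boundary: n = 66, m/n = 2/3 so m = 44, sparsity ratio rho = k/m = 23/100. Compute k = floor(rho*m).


m = 2/3*66 = 44.
rho = 23/100.
rho*m = 23/100*44 = 10.12.
k = floor(10.12) = 10.

10


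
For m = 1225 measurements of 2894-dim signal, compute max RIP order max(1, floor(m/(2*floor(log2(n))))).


floor(log2(2894)) = 11.
2*11 = 22.
m/(2*floor(log2(n))) = 1225/22 ≈ 55.6818.
floor = 55.
k = max(1, 55) = 55.

55


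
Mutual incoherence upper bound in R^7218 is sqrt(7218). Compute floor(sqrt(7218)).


84^2 = 7056 <= 7218 < 7225 = 85^2, so 84 <= sqrt(7218) < 85.
floor(sqrt(7218)) = 84.

84


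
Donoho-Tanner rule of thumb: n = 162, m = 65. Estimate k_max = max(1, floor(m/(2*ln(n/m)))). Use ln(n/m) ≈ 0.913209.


n/m = 162/65.
ln(n/m) ≈ 0.913209.
2*ln(n/m) ≈ 1.826418.
m/(2*ln(n/m)) ≈ 65/1.826418 ≈ 35.5888.
floor = 35.
k_max = max(1, 35) = 35.

35


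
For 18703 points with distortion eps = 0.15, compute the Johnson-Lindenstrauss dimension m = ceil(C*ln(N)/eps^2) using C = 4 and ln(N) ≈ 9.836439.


ln(18703) ≈ 9.836439.
eps^2 = 0.15^2 = 0.0225.
C*ln(N)/eps^2 ≈ 4*9.836439/0.0225 ≈ 1748.7003.
m = ceil(1748.7003) = 1749.

1749


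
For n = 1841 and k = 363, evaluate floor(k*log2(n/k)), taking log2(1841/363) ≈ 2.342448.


log2(n/k) = log2(1841/363) ≈ 2.342448.
k*log2(n/k) ≈ 363*2.342448 = 850.308624.
floor(850.308624) = 850.

850


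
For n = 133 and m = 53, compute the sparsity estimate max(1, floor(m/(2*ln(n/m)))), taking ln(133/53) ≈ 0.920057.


n/m = 133/53.
ln(n/m) ≈ 0.920057.
2*ln(n/m) ≈ 1.840114.
m/(2*ln(n/m)) ≈ 53/1.840114 ≈ 28.8026.
floor = 28.
k_max = max(1, 28) = 28.

28


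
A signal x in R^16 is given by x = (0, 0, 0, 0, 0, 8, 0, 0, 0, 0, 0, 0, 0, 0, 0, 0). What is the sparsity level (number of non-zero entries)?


Non-zero positions: [5].
Sparsity = 1.

1


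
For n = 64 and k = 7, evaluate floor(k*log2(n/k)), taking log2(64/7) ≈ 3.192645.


log2(n/k) = log2(64/7) ≈ 3.192645.
k*log2(n/k) ≈ 7*3.192645 = 22.348515.
floor(22.348515) = 22.

22


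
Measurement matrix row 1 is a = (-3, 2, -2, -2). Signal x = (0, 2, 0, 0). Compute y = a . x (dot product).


Non-zero terms: ['2*2']
Products: [4]
y = sum = 4.

4


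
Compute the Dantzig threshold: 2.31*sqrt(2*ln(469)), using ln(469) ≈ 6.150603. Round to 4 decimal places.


ln(469) ≈ 6.150603.
2*ln(n) ≈ 12.301206.
sqrt(2*ln(n)) ≈ sqrt(12.301206) ≈ 3.507308.
threshold ≈ 2.31*3.507308 = 8.10188148 ≈ 8.1019.

8.1019


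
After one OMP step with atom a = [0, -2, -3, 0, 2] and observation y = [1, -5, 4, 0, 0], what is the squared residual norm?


a^T a = 17.
a^T y = -2.
coeff = -2/17 = -2/17.
||r||^2 = 710/17.

710/17


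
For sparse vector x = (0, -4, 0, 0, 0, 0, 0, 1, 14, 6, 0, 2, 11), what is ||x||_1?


Non-zero entries: [(1, -4), (7, 1), (8, 14), (9, 6), (11, 2), (12, 11)]
Absolute values: [4, 1, 14, 6, 2, 11]
||x||_1 = sum = 38.

38


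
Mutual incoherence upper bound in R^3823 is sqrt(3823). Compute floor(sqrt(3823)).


61^2 = 3721 <= 3823 < 3844 = 62^2, so 61 <= sqrt(3823) < 62.
floor(sqrt(3823)) = 61.

61


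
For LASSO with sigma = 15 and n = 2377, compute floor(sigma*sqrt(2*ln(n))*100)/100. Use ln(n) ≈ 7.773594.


ln(2377) ≈ 7.773594.
2*ln(n) ≈ 15.547188.
sqrt(2*ln(n)) ≈ sqrt(15.547188) ≈ 3.942992.
lambda ≈ 15*3.942992 = 59.14488.
floor(lambda*100)/100 = 59.14.

59.14


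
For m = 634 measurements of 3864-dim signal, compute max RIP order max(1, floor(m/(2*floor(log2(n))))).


floor(log2(3864)) = 11.
2*11 = 22.
m/(2*floor(log2(n))) = 634/22 ≈ 28.8182.
floor = 28.
k = max(1, 28) = 28.

28


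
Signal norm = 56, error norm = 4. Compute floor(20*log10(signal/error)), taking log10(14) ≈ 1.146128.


||x||/||e|| = 56/4 = 14.
log10(14) ≈ 1.146128.
20*log10(||x||/||e||) ≈ 20*1.146128 = 22.92256.
floor(22.92256) = 22.

22


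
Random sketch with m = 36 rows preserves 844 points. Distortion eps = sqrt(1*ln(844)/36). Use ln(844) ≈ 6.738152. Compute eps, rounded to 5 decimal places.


ln(844) ≈ 6.738152.
1*ln(N)/m ≈ 1*6.738152/36 ≈ 0.18717089.
eps = sqrt(0.18717089) ≈ 0.4326325 ≈ 0.43263.

0.43263


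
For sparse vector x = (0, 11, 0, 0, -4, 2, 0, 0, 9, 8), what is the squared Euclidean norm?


Non-zero entries: [(1, 11), (4, -4), (5, 2), (8, 9), (9, 8)]
Squares: [121, 16, 4, 81, 64]
||x||_2^2 = sum = 286.

286


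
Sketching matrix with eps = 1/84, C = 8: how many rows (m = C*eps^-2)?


1/eps = 84.
(1/eps)^2 = 7056.
m = 8*7056 = 56448.

56448


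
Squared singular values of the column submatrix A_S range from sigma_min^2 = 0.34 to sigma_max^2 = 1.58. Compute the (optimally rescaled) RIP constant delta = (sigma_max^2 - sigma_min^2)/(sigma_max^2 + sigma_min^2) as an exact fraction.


lambda_max - lambda_min = 1.58 - 0.34 = 1.24.
lambda_max + lambda_min = 1.58 + 0.34 = 1.92.
delta = 1.24/1.92 = 124/192 = 31/48.

31/48


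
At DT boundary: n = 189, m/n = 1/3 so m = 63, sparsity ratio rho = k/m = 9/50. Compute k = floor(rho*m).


m = 1/3*189 = 63.
rho = 9/50.
rho*m = 9/50*63 = 11.34.
k = floor(11.34) = 11.

11


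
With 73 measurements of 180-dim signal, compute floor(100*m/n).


100*m/n = 100*73/180 ≈ 40.5556.
floor = 40.

40


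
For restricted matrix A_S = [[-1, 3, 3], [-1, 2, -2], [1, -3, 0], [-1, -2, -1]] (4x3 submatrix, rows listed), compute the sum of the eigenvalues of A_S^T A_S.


Sum of eigenvalues of A_S^T A_S = trace(A_S^T A_S) = sum of squared column norms of A_S.
A_S^T A_S diagonal: [4, 26, 14].
trace = 4 + 26 + 14 = 44.

44


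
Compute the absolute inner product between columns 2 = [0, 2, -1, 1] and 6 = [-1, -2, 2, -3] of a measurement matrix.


Inner product: 0*-1 + 2*-2 + -1*2 + 1*-3
Products: [0, -4, -2, -3]
Sum = -9.
|dot| = 9.

9


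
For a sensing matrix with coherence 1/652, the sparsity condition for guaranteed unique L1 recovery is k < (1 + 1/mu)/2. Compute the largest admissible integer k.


1/mu = 652.
1 + 1/mu = 653.
(1 + 1/mu)/2 = 326.5 is not an integer, so k_max = floor(326.5) = 326.

326


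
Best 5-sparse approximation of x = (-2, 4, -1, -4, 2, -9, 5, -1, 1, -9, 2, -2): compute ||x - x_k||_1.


Sorted |x_i| descending: [9, 9, 5, 4, 4, 2, 2, 2, 2, 1, 1, 1]
Keep top 5: [9, 9, 5, 4, 4]
Tail entries: [2, 2, 2, 2, 1, 1, 1]
L1 error = sum of tail = 11.

11


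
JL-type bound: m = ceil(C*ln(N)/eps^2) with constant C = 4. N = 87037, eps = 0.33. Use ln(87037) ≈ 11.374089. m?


ln(87037) ≈ 11.374089.
eps^2 = 0.33^2 = 0.1089.
C*ln(N)/eps^2 ≈ 4*11.374089/0.1089 ≈ 417.781.
m = ceil(417.781) = 418.

418


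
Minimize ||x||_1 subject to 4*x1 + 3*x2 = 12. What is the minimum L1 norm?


Axis intercepts:
  x1 = 3, x2 = 0: L1 = 3
  x1 = 0, x2 = 4: L1 = 4
x* = (3, 0)
||x*||_1 = 3.

3


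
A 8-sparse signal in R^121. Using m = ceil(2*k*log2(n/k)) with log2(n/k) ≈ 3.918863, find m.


log2(n/k) = log2(121/8) ≈ 3.918863.
2*k*log2(n/k) ≈ 2*8*3.918863 = 62.701808.
m = ceil(62.701808) = 63.

63


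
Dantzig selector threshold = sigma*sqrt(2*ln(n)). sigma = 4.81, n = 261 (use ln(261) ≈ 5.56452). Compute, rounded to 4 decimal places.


ln(261) ≈ 5.56452.
2*ln(n) ≈ 11.12904.
sqrt(2*ln(n)) ≈ sqrt(11.12904) ≈ 3.336022.
threshold ≈ 4.81*3.336022 = 16.04626582 ≈ 16.0463.

16.0463


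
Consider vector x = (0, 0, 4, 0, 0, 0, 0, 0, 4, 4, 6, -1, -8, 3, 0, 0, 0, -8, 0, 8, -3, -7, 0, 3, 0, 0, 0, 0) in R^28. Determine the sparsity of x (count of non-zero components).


Non-zero positions: [2, 8, 9, 10, 11, 12, 13, 17, 19, 20, 21, 23].
Sparsity = 12.

12


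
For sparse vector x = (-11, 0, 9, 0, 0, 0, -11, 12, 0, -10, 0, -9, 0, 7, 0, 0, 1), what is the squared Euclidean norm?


Non-zero entries: [(0, -11), (2, 9), (6, -11), (7, 12), (9, -10), (11, -9), (13, 7), (16, 1)]
Squares: [121, 81, 121, 144, 100, 81, 49, 1]
||x||_2^2 = sum = 698.

698


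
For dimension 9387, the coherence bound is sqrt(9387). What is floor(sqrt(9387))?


96^2 = 9216 <= 9387 < 9409 = 97^2, so 96 <= sqrt(9387) < 97.
floor(sqrt(9387)) = 96.

96


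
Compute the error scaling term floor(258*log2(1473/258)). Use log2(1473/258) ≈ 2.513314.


log2(n/k) = log2(1473/258) ≈ 2.513314.
k*log2(n/k) ≈ 258*2.513314 = 648.435012.
floor(648.435012) = 648.

648


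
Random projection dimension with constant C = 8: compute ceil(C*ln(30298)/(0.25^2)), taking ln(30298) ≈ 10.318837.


ln(30298) ≈ 10.318837.
eps^2 = 0.25^2 = 0.0625.
C*ln(N)/eps^2 ≈ 8*10.318837/0.0625 ≈ 1320.8111.
m = ceil(1320.8111) = 1321.

1321


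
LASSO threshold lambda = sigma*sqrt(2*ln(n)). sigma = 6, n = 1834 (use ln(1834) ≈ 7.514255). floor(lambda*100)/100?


ln(1834) ≈ 7.514255.
2*ln(n) ≈ 15.02851.
sqrt(2*ln(n)) ≈ sqrt(15.02851) ≈ 3.876662.
lambda ≈ 6*3.876662 = 23.259972.
floor(lambda*100)/100 = 23.25.

23.25


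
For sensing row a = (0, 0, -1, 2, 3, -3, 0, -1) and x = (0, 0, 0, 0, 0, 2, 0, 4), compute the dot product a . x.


Non-zero terms: ['-3*2', '-1*4']
Products: [-6, -4]
y = sum = -10.

-10


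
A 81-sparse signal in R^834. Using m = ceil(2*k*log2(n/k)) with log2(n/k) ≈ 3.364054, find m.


log2(n/k) = log2(834/81) ≈ 3.364054.
2*k*log2(n/k) ≈ 2*81*3.364054 = 544.976748.
m = ceil(544.976748) = 545.

545


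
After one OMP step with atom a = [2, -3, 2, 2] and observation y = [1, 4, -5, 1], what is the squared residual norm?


a^T a = 21.
a^T y = -18.
coeff = -18/21 = -6/7.
||r||^2 = 193/7.

193/7


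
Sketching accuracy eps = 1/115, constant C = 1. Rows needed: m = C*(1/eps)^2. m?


1/eps = 115.
(1/eps)^2 = 13225.
m = 1*13225 = 13225.

13225


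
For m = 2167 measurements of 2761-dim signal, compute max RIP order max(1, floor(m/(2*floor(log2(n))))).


floor(log2(2761)) = 11.
2*11 = 22.
m/(2*floor(log2(n))) = 2167/22 ≈ 98.5.
floor = 98.
k = max(1, 98) = 98.

98


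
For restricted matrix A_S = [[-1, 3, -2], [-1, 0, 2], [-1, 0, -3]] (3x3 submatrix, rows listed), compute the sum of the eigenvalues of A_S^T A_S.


Sum of eigenvalues of A_S^T A_S = trace(A_S^T A_S) = sum of squared column norms of A_S.
A_S^T A_S diagonal: [3, 9, 17].
trace = 3 + 9 + 17 = 29.

29


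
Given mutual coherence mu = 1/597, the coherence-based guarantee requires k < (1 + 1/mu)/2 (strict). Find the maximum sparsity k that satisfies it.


1/mu = 597.
1 + 1/mu = 598.
(1 + 1/mu)/2 = 299 is an integer and the inequality is strict, so k_max = 299 - 1 = 298.

298


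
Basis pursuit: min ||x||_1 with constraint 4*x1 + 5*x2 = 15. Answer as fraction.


Axis intercepts:
  x1 = 15/4, x2 = 0: L1 = 15/4
  x1 = 0, x2 = 3: L1 = 3
x* = (0, 3)
||x*||_1 = 3.

3


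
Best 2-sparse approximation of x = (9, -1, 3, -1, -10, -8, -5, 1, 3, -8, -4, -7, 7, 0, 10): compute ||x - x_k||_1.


Sorted |x_i| descending: [10, 10, 9, 8, 8, 7, 7, 5, 4, 3, 3, 1, 1, 1, 0]
Keep top 2: [10, 10]
Tail entries: [9, 8, 8, 7, 7, 5, 4, 3, 3, 1, 1, 1, 0]
L1 error = sum of tail = 57.

57


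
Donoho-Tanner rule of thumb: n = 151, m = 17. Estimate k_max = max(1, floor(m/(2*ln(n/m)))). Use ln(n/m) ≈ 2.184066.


n/m = 151/17.
ln(n/m) ≈ 2.184066.
2*ln(n/m) ≈ 4.368132.
m/(2*ln(n/m)) ≈ 17/4.368132 ≈ 3.8918.
floor = 3.
k_max = max(1, 3) = 3.

3


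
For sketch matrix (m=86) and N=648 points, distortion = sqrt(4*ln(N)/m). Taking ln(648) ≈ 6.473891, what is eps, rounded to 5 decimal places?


ln(648) ≈ 6.473891.
4*ln(N)/m ≈ 4*6.473891/86 ≈ 0.30111121.
eps = sqrt(0.30111121) ≈ 0.548736 ≈ 0.54874.

0.54874


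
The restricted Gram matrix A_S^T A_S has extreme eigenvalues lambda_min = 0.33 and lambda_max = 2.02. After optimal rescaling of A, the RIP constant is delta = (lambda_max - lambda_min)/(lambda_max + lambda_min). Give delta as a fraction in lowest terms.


lambda_max - lambda_min = 2.02 - 0.33 = 1.69.
lambda_max + lambda_min = 2.02 + 0.33 = 2.35.
delta = 1.69/2.35 = 169/235.

169/235


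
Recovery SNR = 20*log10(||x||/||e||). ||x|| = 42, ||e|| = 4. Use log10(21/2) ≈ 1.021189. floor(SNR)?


||x||/||e|| = 42/4 = 21/2.
log10(21/2) ≈ 1.021189.
20*log10(||x||/||e||) ≈ 20*1.021189 = 20.42378.
floor(20.42378) = 20.

20


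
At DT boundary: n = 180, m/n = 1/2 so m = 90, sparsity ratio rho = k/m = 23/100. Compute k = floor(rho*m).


m = 1/2*180 = 90.
rho = 23/100.
rho*m = 23/100*90 = 20.7.
k = floor(20.7) = 20.

20


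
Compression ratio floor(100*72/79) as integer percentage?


100*m/n = 100*72/79 ≈ 91.1392.
floor = 91.

91


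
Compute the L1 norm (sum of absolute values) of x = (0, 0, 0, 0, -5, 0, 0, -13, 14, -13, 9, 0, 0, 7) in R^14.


Non-zero entries: [(4, -5), (7, -13), (8, 14), (9, -13), (10, 9), (13, 7)]
Absolute values: [5, 13, 14, 13, 9, 7]
||x||_1 = sum = 61.

61


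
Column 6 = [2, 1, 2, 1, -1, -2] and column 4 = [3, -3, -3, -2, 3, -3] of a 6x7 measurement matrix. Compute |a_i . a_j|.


Inner product: 2*3 + 1*-3 + 2*-3 + 1*-2 + -1*3 + -2*-3
Products: [6, -3, -6, -2, -3, 6]
Sum = -2.
|dot| = 2.

2


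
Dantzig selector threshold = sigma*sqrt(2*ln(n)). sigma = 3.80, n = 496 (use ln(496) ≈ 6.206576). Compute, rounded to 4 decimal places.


ln(496) ≈ 6.206576.
2*ln(n) ≈ 12.413152.
sqrt(2*ln(n)) ≈ sqrt(12.413152) ≈ 3.52323.
threshold ≈ 3.80*3.52323 = 13.388274 ≈ 13.3883.

13.3883


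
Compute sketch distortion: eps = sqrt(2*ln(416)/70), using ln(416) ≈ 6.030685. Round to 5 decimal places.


ln(416) ≈ 6.030685.
2*ln(N)/m ≈ 2*6.030685/70 ≈ 0.17230529.
eps = sqrt(0.17230529) ≈ 0.4150967 ≈ 0.41510.

0.41510


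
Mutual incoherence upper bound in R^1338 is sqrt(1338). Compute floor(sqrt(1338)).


36^2 = 1296 <= 1338 < 1369 = 37^2, so 36 <= sqrt(1338) < 37.
floor(sqrt(1338)) = 36.

36


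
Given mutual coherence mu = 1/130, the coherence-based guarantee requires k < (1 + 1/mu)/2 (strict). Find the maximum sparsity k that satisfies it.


1/mu = 130.
1 + 1/mu = 131.
(1 + 1/mu)/2 = 65.5 is not an integer, so k_max = floor(65.5) = 65.

65


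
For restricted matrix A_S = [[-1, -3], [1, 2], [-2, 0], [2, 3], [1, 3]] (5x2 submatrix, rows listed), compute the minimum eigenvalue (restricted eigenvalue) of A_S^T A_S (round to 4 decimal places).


A_S^T A_S = [[11, 14], [14, 31]].
trace = 42.
det = 145.
disc = trace^2 - 4*det = 1764 - 4*145 = 1184.
sqrt(1184) ≈ 34.409301.
lam_min = (42 - sqrt(1184))/2 ≈ (42 - 34.409301)/2 = 3.7953495 ≈ 3.7953.

3.7953


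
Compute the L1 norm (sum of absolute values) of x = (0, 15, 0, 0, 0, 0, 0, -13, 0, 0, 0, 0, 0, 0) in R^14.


Non-zero entries: [(1, 15), (7, -13)]
Absolute values: [15, 13]
||x||_1 = sum = 28.

28


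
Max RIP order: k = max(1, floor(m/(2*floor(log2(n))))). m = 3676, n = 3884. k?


floor(log2(3884)) = 11.
2*11 = 22.
m/(2*floor(log2(n))) = 3676/22 ≈ 167.0909.
floor = 167.
k = max(1, 167) = 167.

167


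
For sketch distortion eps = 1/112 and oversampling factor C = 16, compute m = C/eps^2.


1/eps = 112.
(1/eps)^2 = 12544.
m = 16*12544 = 200704.

200704


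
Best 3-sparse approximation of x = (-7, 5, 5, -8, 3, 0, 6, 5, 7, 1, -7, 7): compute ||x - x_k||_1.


Sorted |x_i| descending: [8, 7, 7, 7, 7, 6, 5, 5, 5, 3, 1, 0]
Keep top 3: [8, 7, 7]
Tail entries: [7, 7, 6, 5, 5, 5, 3, 1, 0]
L1 error = sum of tail = 39.

39


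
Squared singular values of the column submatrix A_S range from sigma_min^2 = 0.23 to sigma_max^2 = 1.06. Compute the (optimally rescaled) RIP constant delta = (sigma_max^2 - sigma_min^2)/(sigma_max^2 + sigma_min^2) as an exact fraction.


lambda_max - lambda_min = 1.06 - 0.23 = 0.83.
lambda_max + lambda_min = 1.06 + 0.23 = 1.29.
delta = 0.83/1.29 = 83/129.

83/129


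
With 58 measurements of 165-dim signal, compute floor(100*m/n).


100*m/n = 100*58/165 ≈ 35.1515.
floor = 35.

35


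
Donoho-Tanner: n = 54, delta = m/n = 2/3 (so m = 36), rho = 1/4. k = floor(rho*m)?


m = 2/3*54 = 36.
rho = 1/4.
rho*m = 1/4*36 = 9.
k = floor(9) = 9.

9


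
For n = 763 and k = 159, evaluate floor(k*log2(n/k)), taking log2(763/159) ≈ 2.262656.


log2(n/k) = log2(763/159) ≈ 2.262656.
k*log2(n/k) ≈ 159*2.262656 = 359.762304.
floor(359.762304) = 359.

359


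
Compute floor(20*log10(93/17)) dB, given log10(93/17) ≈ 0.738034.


||x||/||e|| = 93/17.
log10(93/17) ≈ 0.738034.
20*log10(||x||/||e||) ≈ 20*0.738034 = 14.76068.
floor(14.76068) = 14.

14


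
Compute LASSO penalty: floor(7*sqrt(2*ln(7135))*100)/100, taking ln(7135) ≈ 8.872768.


ln(7135) ≈ 8.872768.
2*ln(n) ≈ 17.745536.
sqrt(2*ln(n)) ≈ sqrt(17.745536) ≈ 4.212545.
lambda ≈ 7*4.212545 = 29.487815.
floor(lambda*100)/100 = 29.48.

29.48


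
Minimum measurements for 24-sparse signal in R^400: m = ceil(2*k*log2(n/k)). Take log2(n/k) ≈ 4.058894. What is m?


log2(n/k) = log2(400/24) ≈ 4.058894.
2*k*log2(n/k) ≈ 2*24*4.058894 = 194.826912.
m = ceil(194.826912) = 195.

195


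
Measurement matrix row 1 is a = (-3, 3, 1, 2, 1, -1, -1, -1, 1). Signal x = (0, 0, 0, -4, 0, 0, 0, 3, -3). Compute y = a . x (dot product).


Non-zero terms: ['2*-4', '-1*3', '1*-3']
Products: [-8, -3, -3]
y = sum = -14.

-14


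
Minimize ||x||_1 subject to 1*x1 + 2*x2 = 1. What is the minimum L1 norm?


Axis intercepts:
  x1 = 1, x2 = 0: L1 = 1
  x1 = 0, x2 = 1/2: L1 = 1/2
x* = (0, 1/2)
||x*||_1 = 1/2.

1/2


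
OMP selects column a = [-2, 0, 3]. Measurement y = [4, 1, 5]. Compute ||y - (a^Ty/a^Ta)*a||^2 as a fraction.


a^T a = 13.
a^T y = 7.
coeff = 7/13 = 7/13.
||r||^2 = 497/13.

497/13


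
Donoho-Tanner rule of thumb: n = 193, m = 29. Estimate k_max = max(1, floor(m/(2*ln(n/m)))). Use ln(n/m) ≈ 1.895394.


n/m = 193/29.
ln(n/m) ≈ 1.895394.
2*ln(n/m) ≈ 3.790788.
m/(2*ln(n/m)) ≈ 29/3.790788 ≈ 7.6501.
floor = 7.
k_max = max(1, 7) = 7.

7


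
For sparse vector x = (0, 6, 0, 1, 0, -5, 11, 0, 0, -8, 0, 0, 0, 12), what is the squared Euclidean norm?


Non-zero entries: [(1, 6), (3, 1), (5, -5), (6, 11), (9, -8), (13, 12)]
Squares: [36, 1, 25, 121, 64, 144]
||x||_2^2 = sum = 391.

391


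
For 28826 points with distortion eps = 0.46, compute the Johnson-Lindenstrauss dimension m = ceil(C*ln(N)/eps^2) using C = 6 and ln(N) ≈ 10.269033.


ln(28826) ≈ 10.269033.
eps^2 = 0.46^2 = 0.2116.
C*ln(N)/eps^2 ≈ 6*10.269033/0.2116 ≈ 291.1824.
m = ceil(291.1824) = 292.

292


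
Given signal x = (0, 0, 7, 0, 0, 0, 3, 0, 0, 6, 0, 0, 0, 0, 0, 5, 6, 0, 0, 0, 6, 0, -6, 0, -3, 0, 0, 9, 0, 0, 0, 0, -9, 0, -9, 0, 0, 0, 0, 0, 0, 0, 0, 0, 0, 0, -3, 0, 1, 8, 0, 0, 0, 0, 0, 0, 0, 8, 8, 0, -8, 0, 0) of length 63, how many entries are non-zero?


Non-zero positions: [2, 6, 9, 15, 16, 20, 22, 24, 27, 32, 34, 46, 48, 49, 57, 58, 60].
Sparsity = 17.

17


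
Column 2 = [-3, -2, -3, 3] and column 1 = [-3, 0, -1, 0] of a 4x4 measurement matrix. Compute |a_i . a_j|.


Inner product: -3*-3 + -2*0 + -3*-1 + 3*0
Products: [9, 0, 3, 0]
Sum = 12.
|dot| = 12.

12


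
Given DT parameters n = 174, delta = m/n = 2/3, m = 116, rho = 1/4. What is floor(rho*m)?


m = 2/3*174 = 116.
rho = 1/4.
rho*m = 1/4*116 = 29.
k = floor(29) = 29.

29


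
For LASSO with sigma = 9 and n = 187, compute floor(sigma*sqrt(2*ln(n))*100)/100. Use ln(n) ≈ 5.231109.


ln(187) ≈ 5.231109.
2*ln(n) ≈ 10.462218.
sqrt(2*ln(n)) ≈ sqrt(10.462218) ≈ 3.234535.
lambda ≈ 9*3.234535 = 29.110815.
floor(lambda*100)/100 = 29.11.

29.11


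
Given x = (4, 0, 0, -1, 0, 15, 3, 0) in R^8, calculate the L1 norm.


Non-zero entries: [(0, 4), (3, -1), (5, 15), (6, 3)]
Absolute values: [4, 1, 15, 3]
||x||_1 = sum = 23.

23


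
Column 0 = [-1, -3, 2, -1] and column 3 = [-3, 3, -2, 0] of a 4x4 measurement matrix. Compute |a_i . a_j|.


Inner product: -1*-3 + -3*3 + 2*-2 + -1*0
Products: [3, -9, -4, 0]
Sum = -10.
|dot| = 10.

10


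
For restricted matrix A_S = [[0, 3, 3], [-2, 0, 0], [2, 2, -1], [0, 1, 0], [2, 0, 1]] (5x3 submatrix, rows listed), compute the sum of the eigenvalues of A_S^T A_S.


Sum of eigenvalues of A_S^T A_S = trace(A_S^T A_S) = sum of squared column norms of A_S.
A_S^T A_S diagonal: [12, 14, 11].
trace = 12 + 14 + 11 = 37.

37


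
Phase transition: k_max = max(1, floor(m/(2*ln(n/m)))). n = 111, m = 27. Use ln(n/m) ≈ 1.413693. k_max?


n/m = 111/27 = 37/9.
ln(n/m) ≈ 1.413693.
2*ln(n/m) ≈ 2.827386.
m/(2*ln(n/m)) ≈ 27/2.827386 ≈ 9.5495.
floor = 9.
k_max = max(1, 9) = 9.

9


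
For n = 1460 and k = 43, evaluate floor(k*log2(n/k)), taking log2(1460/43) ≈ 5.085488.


log2(n/k) = log2(1460/43) ≈ 5.085488.
k*log2(n/k) ≈ 43*5.085488 = 218.675984.
floor(218.675984) = 218.

218


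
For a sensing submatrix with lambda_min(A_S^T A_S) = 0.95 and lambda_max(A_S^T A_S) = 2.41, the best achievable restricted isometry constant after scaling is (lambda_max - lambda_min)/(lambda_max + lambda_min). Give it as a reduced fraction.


lambda_max - lambda_min = 2.41 - 0.95 = 1.46.
lambda_max + lambda_min = 2.41 + 0.95 = 3.36.
delta = 1.46/3.36 = 146/336 = 73/168.

73/168


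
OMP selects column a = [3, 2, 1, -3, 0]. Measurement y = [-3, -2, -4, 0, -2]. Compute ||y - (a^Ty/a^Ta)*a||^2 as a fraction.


a^T a = 23.
a^T y = -17.
coeff = -17/23 = -17/23.
||r||^2 = 470/23.

470/23


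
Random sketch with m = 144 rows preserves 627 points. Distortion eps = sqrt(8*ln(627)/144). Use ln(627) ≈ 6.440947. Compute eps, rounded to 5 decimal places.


ln(627) ≈ 6.440947.
8*ln(N)/m ≈ 8*6.440947/144 ≈ 0.35783039.
eps = sqrt(0.35783039) ≈ 0.5981893 ≈ 0.59819.

0.59819


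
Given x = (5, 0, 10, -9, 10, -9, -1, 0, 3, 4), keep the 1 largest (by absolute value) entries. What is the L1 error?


Sorted |x_i| descending: [10, 10, 9, 9, 5, 4, 3, 1, 0, 0]
Keep top 1: [10]
Tail entries: [10, 9, 9, 5, 4, 3, 1, 0, 0]
L1 error = sum of tail = 41.

41


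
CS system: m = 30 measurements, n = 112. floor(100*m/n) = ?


100*m/n = 100*30/112 ≈ 26.7857.
floor = 26.

26


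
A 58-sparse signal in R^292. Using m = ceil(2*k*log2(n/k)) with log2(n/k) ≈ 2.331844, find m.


log2(n/k) = log2(292/58) ≈ 2.331844.
2*k*log2(n/k) ≈ 2*58*2.331844 = 270.493904.
m = ceil(270.493904) = 271.

271


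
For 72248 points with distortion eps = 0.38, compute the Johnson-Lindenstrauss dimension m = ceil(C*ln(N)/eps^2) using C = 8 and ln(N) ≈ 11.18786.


ln(72248) ≈ 11.18786.
eps^2 = 0.38^2 = 0.1444.
C*ln(N)/eps^2 ≈ 8*11.18786/0.1444 ≈ 619.826.
m = ceil(619.826) = 620.

620


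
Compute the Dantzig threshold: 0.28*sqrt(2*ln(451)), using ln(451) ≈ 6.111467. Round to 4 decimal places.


ln(451) ≈ 6.111467.
2*ln(n) ≈ 12.222934.
sqrt(2*ln(n)) ≈ sqrt(12.222934) ≈ 3.496131.
threshold ≈ 0.28*3.496131 = 0.97891668 ≈ 0.9789.

0.9789


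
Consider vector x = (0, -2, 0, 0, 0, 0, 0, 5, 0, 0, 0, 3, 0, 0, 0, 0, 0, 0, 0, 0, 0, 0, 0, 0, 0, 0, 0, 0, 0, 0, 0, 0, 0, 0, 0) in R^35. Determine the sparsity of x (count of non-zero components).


Non-zero positions: [1, 7, 11].
Sparsity = 3.

3


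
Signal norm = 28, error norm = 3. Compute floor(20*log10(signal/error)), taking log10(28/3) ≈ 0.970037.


||x||/||e|| = 28/3.
log10(28/3) ≈ 0.970037.
20*log10(||x||/||e||) ≈ 20*0.970037 = 19.40074.
floor(19.40074) = 19.

19


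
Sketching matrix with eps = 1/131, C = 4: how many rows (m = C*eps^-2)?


1/eps = 131.
(1/eps)^2 = 17161.
m = 4*17161 = 68644.

68644


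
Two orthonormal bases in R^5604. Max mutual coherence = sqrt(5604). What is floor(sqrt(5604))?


74^2 = 5476 <= 5604 < 5625 = 75^2, so 74 <= sqrt(5604) < 75.
floor(sqrt(5604)) = 74.

74


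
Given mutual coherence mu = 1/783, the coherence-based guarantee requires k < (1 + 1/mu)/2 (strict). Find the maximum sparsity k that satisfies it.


1/mu = 783.
1 + 1/mu = 784.
(1 + 1/mu)/2 = 392 is an integer and the inequality is strict, so k_max = 392 - 1 = 391.

391


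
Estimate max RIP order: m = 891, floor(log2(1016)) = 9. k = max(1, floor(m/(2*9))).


floor(log2(1016)) = 9.
2*9 = 18.
m/(2*floor(log2(n))) = 891/18 ≈ 49.5.
floor = 49.
k = max(1, 49) = 49.

49


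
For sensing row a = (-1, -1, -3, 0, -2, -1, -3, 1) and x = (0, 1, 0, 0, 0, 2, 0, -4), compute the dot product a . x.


Non-zero terms: ['-1*1', '-1*2', '1*-4']
Products: [-1, -2, -4]
y = sum = -7.

-7


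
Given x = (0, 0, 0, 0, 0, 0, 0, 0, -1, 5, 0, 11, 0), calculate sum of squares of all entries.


Non-zero entries: [(8, -1), (9, 5), (11, 11)]
Squares: [1, 25, 121]
||x||_2^2 = sum = 147.

147


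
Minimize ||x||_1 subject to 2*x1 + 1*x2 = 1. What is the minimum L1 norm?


Axis intercepts:
  x1 = 1/2, x2 = 0: L1 = 1/2
  x1 = 0, x2 = 1: L1 = 1
x* = (1/2, 0)
||x*||_1 = 1/2.

1/2


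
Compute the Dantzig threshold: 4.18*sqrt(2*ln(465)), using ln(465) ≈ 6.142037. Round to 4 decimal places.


ln(465) ≈ 6.142037.
2*ln(n) ≈ 12.284074.
sqrt(2*ln(n)) ≈ sqrt(12.284074) ≈ 3.504864.
threshold ≈ 4.18*3.504864 = 14.65033152 ≈ 14.6503.

14.6503


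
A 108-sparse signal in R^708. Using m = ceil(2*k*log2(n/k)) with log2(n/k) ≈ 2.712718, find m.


log2(n/k) = log2(708/108) ≈ 2.712718.
2*k*log2(n/k) ≈ 2*108*2.712718 = 585.947088.
m = ceil(585.947088) = 586.

586


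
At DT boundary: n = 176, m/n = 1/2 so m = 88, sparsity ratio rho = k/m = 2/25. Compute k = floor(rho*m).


m = 1/2*176 = 88.
rho = 2/25.
rho*m = 2/25*88 = 7.04.
k = floor(7.04) = 7.

7


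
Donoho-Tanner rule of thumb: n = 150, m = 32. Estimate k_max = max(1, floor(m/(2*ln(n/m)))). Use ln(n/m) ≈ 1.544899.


n/m = 150/32 = 75/16.
ln(n/m) ≈ 1.544899.
2*ln(n/m) ≈ 3.089798.
m/(2*ln(n/m)) ≈ 32/3.089798 ≈ 10.3567.
floor = 10.
k_max = max(1, 10) = 10.

10


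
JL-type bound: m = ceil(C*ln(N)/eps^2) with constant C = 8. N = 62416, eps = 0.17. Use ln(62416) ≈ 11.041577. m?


ln(62416) ≈ 11.041577.
eps^2 = 0.17^2 = 0.0289.
C*ln(N)/eps^2 ≈ 8*11.041577/0.0289 ≈ 3056.4919.
m = ceil(3056.4919) = 3057.

3057


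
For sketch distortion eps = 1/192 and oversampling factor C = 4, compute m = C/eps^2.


1/eps = 192.
(1/eps)^2 = 36864.
m = 4*36864 = 147456.

147456


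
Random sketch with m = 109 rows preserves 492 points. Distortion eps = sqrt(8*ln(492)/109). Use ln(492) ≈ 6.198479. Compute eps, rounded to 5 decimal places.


ln(492) ≈ 6.198479.
8*ln(N)/m ≈ 8*6.198479/109 ≈ 0.45493424.
eps = sqrt(0.45493424) ≈ 0.6744881 ≈ 0.67449.

0.67449


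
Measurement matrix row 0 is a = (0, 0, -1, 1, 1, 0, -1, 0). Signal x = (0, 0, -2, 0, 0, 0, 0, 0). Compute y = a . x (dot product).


Non-zero terms: ['-1*-2']
Products: [2]
y = sum = 2.

2


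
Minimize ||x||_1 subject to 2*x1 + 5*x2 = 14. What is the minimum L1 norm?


Axis intercepts:
  x1 = 7, x2 = 0: L1 = 7
  x1 = 0, x2 = 14/5: L1 = 14/5
x* = (0, 14/5)
||x*||_1 = 14/5.

14/5


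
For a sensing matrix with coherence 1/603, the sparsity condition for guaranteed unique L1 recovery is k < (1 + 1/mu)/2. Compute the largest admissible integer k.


1/mu = 603.
1 + 1/mu = 604.
(1 + 1/mu)/2 = 302 is an integer and the inequality is strict, so k_max = 302 - 1 = 301.

301


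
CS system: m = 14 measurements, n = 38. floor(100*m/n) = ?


100*m/n = 100*14/38 ≈ 36.8421.
floor = 36.

36


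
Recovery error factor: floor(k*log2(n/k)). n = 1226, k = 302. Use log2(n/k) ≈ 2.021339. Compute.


log2(n/k) = log2(1226/302) ≈ 2.021339.
k*log2(n/k) ≈ 302*2.021339 = 610.444378.
floor(610.444378) = 610.

610


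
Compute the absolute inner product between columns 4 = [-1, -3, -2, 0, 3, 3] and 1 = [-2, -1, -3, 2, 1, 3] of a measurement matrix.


Inner product: -1*-2 + -3*-1 + -2*-3 + 0*2 + 3*1 + 3*3
Products: [2, 3, 6, 0, 3, 9]
Sum = 23.
|dot| = 23.

23


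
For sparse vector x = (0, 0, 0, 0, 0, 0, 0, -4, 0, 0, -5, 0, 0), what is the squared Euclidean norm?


Non-zero entries: [(7, -4), (10, -5)]
Squares: [16, 25]
||x||_2^2 = sum = 41.

41


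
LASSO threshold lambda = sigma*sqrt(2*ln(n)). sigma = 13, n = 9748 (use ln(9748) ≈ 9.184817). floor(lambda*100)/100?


ln(9748) ≈ 9.184817.
2*ln(n) ≈ 18.369634.
sqrt(2*ln(n)) ≈ sqrt(18.369634) ≈ 4.285981.
lambda ≈ 13*4.285981 = 55.717753.
floor(lambda*100)/100 = 55.71.

55.71


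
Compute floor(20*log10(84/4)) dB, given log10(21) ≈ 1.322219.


||x||/||e|| = 84/4 = 21.
log10(21) ≈ 1.322219.
20*log10(||x||/||e||) ≈ 20*1.322219 = 26.44438.
floor(26.44438) = 26.

26


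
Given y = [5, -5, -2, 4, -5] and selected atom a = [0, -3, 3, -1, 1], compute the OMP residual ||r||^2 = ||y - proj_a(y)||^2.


a^T a = 20.
a^T y = 0.
coeff = 0/20 = 0.
||r||^2 = 95.

95


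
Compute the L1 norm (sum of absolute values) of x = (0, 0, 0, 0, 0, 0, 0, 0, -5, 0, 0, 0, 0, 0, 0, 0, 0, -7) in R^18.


Non-zero entries: [(8, -5), (17, -7)]
Absolute values: [5, 7]
||x||_1 = sum = 12.

12
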